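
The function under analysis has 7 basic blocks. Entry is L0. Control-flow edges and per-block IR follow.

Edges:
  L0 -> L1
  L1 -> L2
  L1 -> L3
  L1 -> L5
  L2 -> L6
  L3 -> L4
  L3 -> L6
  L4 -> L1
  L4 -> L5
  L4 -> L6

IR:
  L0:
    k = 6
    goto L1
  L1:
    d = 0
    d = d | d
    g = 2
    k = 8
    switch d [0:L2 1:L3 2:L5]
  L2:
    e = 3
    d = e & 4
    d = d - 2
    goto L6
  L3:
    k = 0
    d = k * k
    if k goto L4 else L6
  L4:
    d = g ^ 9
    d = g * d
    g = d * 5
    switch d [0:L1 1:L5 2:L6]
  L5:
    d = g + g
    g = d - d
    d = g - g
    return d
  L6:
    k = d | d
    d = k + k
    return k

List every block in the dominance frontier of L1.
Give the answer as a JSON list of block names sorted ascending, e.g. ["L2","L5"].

idom tree: L1←L0 L2←L1 L3←L1 L4←L3 L5←L1 L6←L1
Join-block Dom:
  L1: preds {L0,L4}: {L0} ∩ {L0,L1,L3,L4} = {L0}; idom=L0
  L5: preds {L1,L4}: {L0,L1} ∩ {L0,L1,L3,L4} = {L0,L1}; idom=L1
  L6: preds {L2,L3,L4}: {L0,L1,L2} ∩ {L0,L1,L3} ∩ {L0,L1,L3,L4} = {L0,L1}; idom=L1

DF derivation:
  L1←L0: walk · to L0
  L1←L4: walk L4→L3→L1 to L0
  L5←L1: walk · to L1
  L5←L4: walk L4→L3 to L1
  L6←L2: walk L2 to L1
  L6←L3: walk L3 to L1
  L6←L4: walk L4→L3 to L1
  DF(L0)=∅
  DF(L1)={L1}
  DF(L2)={L6}
  DF(L3)={L1,L5,L6}
  DF(L4)={L1,L5,L6}
  DF(L5)=∅
  DF(L6)=∅

DF(L1) = ["L1"]

Answer: ["L1"]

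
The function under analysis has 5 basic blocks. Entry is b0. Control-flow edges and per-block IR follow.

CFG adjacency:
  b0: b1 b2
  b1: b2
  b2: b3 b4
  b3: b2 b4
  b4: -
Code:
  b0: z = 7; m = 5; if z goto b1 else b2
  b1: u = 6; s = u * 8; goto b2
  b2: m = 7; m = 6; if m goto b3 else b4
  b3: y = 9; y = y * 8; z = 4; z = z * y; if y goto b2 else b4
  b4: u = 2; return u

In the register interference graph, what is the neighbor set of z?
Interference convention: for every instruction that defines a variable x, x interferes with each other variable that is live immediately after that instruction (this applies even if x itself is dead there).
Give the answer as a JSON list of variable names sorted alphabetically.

Answer: ["m", "y"]

Working:
Per-block:
  b0: {m,z} / ∅
  b1: {s,u} / ∅
  b2: {m} / ∅
  b3: {y,z} / ∅
  b4: {u} / ∅

Live sets:
  b0: in=∅ out=∅
  b1: in=∅ out=∅
  b2: in=∅ out=∅
  b3: in=∅ out=∅
  b4: in=∅ out=∅

Interference:
  m — {z}
  s — ∅
  u — ∅
  y — {z}
  z — {m,y}

N(z) = ["m", "y"]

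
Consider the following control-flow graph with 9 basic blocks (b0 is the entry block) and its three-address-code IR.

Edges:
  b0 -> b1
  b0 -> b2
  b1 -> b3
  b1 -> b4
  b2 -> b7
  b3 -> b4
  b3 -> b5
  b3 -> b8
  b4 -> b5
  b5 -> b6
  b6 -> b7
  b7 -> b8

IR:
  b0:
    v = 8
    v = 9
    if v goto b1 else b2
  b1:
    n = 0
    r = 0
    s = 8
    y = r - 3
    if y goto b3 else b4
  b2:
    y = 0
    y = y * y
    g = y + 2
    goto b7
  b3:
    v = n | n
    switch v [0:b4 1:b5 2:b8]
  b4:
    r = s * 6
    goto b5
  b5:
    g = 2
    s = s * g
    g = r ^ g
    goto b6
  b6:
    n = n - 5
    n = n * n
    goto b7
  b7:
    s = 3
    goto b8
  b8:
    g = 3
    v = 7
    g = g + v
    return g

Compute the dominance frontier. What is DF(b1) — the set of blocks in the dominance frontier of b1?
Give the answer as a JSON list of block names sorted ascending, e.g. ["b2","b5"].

Answer: ["b7", "b8"]

Analysis:
idom tree: b1←b0 b2←b0 b3←b1 b4←b1 b5←b1 b6←b5 b7←b0 b8←b0
Dom∩ at merges:
  b4: preds {b1,b3}: {b0,b1} ∩ {b0,b1,b3} = {b0,b1}; idom=b1
  b5: preds {b3,b4}: {b0,b1,b3} ∩ {b0,b1,b4} = {b0,b1}; idom=b1
  b7: preds {b2,b6}: {b0,b2} ∩ {b0,b1,b5,b6} = {b0}; idom=b0
  b8: preds {b3,b7}: {b0,b1,b3} ∩ {b0,b7} = {b0}; idom=b0

Frontier:
  b4←b1: walk · to b1
  b4←b3: walk b3 to b1
  b5←b3: walk b3 to b1
  b5←b4: walk b4 to b1
  b7←b2: walk b2 to b0
  b7←b6: walk b6→b5→b1 to b0
  b8←b3: walk b3→b1 to b0
  b8←b7: walk b7 to b0
  b0 → ∅
  b1 → {b7,b8}
  b2 → {b7}
  b3 → {b4,b5,b8}
  b4 → {b5}
  b5 → {b7}
  b6 → {b7}
  b7 → {b8}
  b8 → ∅

DF(b1) = ["b7", "b8"]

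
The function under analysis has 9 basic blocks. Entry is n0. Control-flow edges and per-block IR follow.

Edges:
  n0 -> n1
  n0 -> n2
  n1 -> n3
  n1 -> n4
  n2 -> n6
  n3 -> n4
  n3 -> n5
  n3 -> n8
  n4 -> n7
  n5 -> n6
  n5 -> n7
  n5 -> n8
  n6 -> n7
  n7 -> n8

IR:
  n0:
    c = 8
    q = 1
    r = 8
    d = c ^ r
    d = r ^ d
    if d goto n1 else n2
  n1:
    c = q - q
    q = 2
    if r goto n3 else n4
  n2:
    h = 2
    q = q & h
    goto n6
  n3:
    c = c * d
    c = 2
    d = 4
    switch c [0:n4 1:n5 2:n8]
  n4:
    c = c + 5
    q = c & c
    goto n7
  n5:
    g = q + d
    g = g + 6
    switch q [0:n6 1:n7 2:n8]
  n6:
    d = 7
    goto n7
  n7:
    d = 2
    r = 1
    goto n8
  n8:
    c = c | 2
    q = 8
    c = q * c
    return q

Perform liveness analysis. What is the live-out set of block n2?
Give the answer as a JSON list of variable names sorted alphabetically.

Answer: ["c"]

Analysis:
Per-block:
  n0: {c,d,q,r} / ∅
  n1: {c,q} / {q,r}
  n2: {h,q} / {q}
  n3: {c,d} / {c,d}
  n4: {c,q} / {c}
  n5: {g} / {d,q}
  n6: {d} / ∅
  n7: {d,r} / ∅
  n8: {c,q} / {c}

Backward fixpoint:
  n0: in=∅ out={c,d,q,r}
  n1: in={d,q,r} out={c,d,q}
  n2: in={c,q} out={c}
  n3: in={c,d,q} out={c,d,q}
  n4: in={c} out={c}
  n5: in={c,d,q} out={c}
  n6: in={c} out={c}
  n7: in={c} out={c}
  n8: in={c} out=∅

live-out(n2) = ["c"]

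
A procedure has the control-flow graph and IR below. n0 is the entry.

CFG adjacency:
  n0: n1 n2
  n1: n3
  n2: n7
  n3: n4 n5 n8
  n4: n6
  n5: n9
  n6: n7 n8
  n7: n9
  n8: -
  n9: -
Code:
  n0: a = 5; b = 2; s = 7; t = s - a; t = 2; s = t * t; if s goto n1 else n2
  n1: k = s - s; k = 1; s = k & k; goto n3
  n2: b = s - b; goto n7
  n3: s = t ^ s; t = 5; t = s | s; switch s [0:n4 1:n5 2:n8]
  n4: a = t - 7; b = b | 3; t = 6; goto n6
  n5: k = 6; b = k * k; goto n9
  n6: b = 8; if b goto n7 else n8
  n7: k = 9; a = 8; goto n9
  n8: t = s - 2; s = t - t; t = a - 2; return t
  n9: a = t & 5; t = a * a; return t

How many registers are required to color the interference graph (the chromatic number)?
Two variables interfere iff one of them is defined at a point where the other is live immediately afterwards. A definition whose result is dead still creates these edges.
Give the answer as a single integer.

def/use:
  n0 def {a,b,s,t} use ∅
  n1 def {k,s} use {s}
  n2 def {b} use {b,s}
  n3 def {s,t} use {s,t}
  n4 def {a,b,t} use {b,t}
  n5 def {b,k} use ∅
  n6 def {b} use ∅
  n7 def {a,k} use ∅
  n8 def {s,t} use {a,s}
  n9 def {a,t} use {t}

Liveness:
  live n0: ∅→{a,b,s,t}
  live n1: {a,b,s,t}→{a,b,s,t}
  live n2: {b,s,t}→{t}
  live n3: {a,b,s,t}→{a,b,s,t}
  live n4: {b,s,t}→{a,s,t}
  live n5: {t}→{t}
  live n6: {a,s,t}→{a,s,t}
  live n7: {t}→{t}
  live n8: {a,s}→∅
  live n9: {t}→∅

Interfere edges:
  a: {b,k,s,t}
  b: {a,k,s,t}
  k: {a,b,t}
  s: {a,b,t}
  t: {a,b,k,s}

Chromatic number:
  lower bound: {a,b,k,t} mutually conflict ⇒ χ ≥ 4
  assign a→r0 b→r1 k→r3 s→r3 t→r2 — no edge inside a register ⇒ χ ≤ 4
  χ = 4

Answer: 4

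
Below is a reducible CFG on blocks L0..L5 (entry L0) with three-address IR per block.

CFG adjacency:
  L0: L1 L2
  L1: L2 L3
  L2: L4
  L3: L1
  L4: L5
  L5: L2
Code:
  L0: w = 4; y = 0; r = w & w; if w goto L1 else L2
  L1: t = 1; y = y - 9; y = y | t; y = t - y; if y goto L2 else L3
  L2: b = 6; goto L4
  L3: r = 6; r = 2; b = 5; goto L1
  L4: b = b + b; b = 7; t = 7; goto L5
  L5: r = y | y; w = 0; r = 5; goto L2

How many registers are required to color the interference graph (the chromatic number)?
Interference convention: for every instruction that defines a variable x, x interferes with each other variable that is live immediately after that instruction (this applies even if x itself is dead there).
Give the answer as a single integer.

Answer: 3

Derivation:
Per-block:
  L0: {r,w,y} / ∅
  L1: {t,y} / {y}
  L2: {b} / ∅
  L3: {b,r} / ∅
  L4: {b,t} / {b}
  L5: {r,w} / {y}

Live sets:
  live L0: ∅→{y}
  live L1: {y}→{y}
  live L2: {y}→{b,y}
  live L3: {y}→{y}
  live L4: {b,y}→{y}
  live L5: {y}→{y}

Interference:
  b: {y}
  r: {w,y}
  t: {y}
  w: {r,y}
  y: {b,r,t,w}

Chromatic number:
  {r,w,y} pairwise interfere (3-clique) ⇒ χ ≥ 3
  3-colouring: R0={y}  R1={b,r,t}  R2={w}
  χ = 3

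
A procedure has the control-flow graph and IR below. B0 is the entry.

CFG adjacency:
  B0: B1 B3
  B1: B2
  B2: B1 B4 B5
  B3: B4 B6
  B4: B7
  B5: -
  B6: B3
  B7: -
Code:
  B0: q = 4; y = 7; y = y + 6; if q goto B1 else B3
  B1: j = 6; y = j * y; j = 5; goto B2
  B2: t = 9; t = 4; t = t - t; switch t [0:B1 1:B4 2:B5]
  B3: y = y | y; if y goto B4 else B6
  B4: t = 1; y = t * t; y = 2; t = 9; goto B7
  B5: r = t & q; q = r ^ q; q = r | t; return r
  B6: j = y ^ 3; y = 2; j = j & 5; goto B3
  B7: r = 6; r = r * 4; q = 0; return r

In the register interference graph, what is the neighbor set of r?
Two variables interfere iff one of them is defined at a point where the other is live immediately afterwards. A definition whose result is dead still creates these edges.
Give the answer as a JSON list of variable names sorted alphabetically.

Answer: ["q", "t"]

Working:
Block summaries:
  B0: {q,y} / ∅
  B1: {j,y} / {y}
  B2: {t} / ∅
  B3: {y} / {y}
  B4: {t,y} / ∅
  B5: {q,r} / {q,t}
  B6: {j,y} / {y}
  B7: {q,r} / ∅

Live sets:
  B0: in=∅ out={q,y}
  B1: in={q,y} out={q,y}
  B2: in={q,y} out={q,t,y}
  B3: in={y} out={y}
  B4: in=∅ out=∅
  B5: in={q,t} out=∅
  B6: in={y} out={y}
  B7: in=∅ out=∅

Interference:
  j: {q,y}
  q: {j,r,t,y}
  r: {q,t}
  t: {q,r,y}
  y: {j,q,t}

N(r) = ["q", "t"]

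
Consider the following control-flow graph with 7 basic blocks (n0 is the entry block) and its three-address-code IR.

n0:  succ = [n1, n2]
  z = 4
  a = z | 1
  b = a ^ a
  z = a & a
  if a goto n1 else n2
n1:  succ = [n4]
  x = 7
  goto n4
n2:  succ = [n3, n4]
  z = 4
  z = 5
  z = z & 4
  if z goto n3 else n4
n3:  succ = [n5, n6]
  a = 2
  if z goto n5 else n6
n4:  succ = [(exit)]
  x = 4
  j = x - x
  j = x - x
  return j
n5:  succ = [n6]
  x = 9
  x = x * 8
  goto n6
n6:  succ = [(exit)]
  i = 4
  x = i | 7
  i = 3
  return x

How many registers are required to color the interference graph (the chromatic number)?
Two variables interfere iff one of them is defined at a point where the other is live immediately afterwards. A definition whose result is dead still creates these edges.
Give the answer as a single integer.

Block summaries:
  n0: def={a,b,z} ue=∅
  n1: def={x} ue=∅
  n2: def={z} ue=∅
  n3: def={a} ue={z}
  n4: def={j,x} ue=∅
  n5: def={x} ue=∅
  n6: def={i,x} ue=∅

Live sets:
  live n0: ∅→∅
  live n1: ∅→∅
  live n2: ∅→{z}
  live n3: {z}→∅
  live n4: ∅→∅
  live n5: ∅→∅
  live n6: ∅→∅

Interfere edges:
  a — {b,z}
  b — {a}
  i — {x}
  j — {x}
  x — {i,j}
  z — {a}

Chromatic number:
  clique {a,b} ⇒ need ≥ 2
  assign a→R0 b→R1 i→R1 j→R1 x→R0 z→R1 — no edge inside a register ⇒ χ ≤ 2
  χ = 2

Answer: 2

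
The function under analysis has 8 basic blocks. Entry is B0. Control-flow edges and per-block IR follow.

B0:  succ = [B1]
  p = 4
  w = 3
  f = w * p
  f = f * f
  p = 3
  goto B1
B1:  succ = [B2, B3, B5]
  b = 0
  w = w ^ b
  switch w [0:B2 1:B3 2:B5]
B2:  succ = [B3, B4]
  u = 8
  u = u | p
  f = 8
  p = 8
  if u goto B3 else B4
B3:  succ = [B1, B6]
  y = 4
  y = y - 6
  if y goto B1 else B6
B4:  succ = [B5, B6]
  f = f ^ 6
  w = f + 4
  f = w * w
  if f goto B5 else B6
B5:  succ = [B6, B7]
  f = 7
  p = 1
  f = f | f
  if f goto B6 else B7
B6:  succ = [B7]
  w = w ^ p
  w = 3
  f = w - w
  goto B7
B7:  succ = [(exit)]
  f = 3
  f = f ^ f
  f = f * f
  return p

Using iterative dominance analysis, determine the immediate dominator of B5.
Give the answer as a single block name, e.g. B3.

idom tree: B1←B0 B2←B1 B3←B1 B4←B2 B5←B1 B6←B1 B7←B1
Dom∩ at merges:
  B1: preds {B0,B3}: {B0} ∩ {B0,B1,B3} = {B0}; idom=B0
  B3: preds {B1,B2}: {B0,B1} ∩ {B0,B1,B2} = {B0,B1}; idom=B1
  B5: preds {B1,B4}: {B0,B1} ∩ {B0,B1,B2,B4} = {B0,B1}; idom=B1
  B6: preds {B3,B4,B5}: {B0,B1,B3} ∩ {B0,B1,B2,B4} ∩ {B0,B1,B5} = {B0,B1}; idom=B1
  B7: preds {B5,B6}: {B0,B1,B5} ∩ {B0,B1,B6} = {B0,B1}; idom=B1

idom(B5) = B1

Answer: B1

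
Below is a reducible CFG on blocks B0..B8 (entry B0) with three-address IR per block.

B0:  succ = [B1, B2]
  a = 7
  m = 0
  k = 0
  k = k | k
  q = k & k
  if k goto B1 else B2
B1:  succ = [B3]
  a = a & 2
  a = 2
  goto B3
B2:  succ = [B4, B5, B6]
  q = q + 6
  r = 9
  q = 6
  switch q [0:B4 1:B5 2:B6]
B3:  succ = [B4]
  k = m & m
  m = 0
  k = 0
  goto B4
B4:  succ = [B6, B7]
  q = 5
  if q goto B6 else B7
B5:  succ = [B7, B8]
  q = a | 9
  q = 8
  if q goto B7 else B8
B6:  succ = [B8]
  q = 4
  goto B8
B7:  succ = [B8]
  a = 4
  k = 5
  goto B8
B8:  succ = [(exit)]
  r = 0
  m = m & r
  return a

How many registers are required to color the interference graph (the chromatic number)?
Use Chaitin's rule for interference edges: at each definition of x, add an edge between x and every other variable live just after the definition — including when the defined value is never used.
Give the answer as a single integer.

Per-block:
  B0 def {a,k,m,q} use ∅
  B1 def {a} use {a}
  B2 def {q,r} use {q}
  B3 def {k,m} use {m}
  B4 def {q} use ∅
  B5 def {q} use {a}
  B6 def {q} use ∅
  B7 def {a,k} use ∅
  B8 def {m,r} use {a,m}

Backward fixpoint:
  live B0: ∅→{a,m,q}
  live B1: {a,m}→{a,m}
  live B2: {a,m,q}→{a,m}
  live B3: {a,m}→{a,m}
  live B4: {a,m}→{a,m}
  live B5: {a,m}→{a,m}
  live B6: {a,m}→{a,m}
  live B7: {m}→{a,m}
  live B8: {a,m}→∅

Interference:
  a: {k,m,q,r}
  k: {a,m,q}
  m: {a,k,q,r}
  q: {a,k,m}
  r: {a,m}

Registers:
  lower bound: {a,k,m,q} mutually conflict ⇒ χ ≥ 4
  4-colouring: c0={a}  c1={m}  c2={k,r}  c3={q}
  χ = 4

Answer: 4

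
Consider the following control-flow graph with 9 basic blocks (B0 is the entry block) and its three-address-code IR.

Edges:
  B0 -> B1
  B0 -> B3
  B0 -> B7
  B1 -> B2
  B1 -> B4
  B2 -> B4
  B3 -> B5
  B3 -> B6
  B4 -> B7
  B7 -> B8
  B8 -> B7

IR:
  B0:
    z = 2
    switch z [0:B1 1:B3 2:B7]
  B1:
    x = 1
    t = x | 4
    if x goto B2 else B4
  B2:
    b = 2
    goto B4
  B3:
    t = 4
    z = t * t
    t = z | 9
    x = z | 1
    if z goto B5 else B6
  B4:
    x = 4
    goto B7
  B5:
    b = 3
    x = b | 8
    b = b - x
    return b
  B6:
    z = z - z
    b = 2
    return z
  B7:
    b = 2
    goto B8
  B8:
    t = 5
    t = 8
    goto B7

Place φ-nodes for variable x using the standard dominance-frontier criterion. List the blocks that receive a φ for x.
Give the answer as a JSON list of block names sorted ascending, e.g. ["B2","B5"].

idom tree: B1←B0 B2←B1 B3←B0 B4←B1 B5←B3 B6←B3 B7←B0 B8←B7
Join-block Dom:
  B4: preds {B1,B2}: {B0,B1} ∩ {B0,B1,B2} = {B0,B1}; idom=B1
  B7: preds {B0,B4,B8}: {B0} ∩ {B0,B1,B4} ∩ {B0,B7,B8} = {B0}; idom=B0

Frontier:
  join B4 pred B1: · stop@B1
  join B4 pred B2: B2 stop@B1
  join B7 pred B0: · stop@B0
  join B7 pred B4: B4→B1 stop@B0
  join B7 pred B8: B8→B7 stop@B0
  B0: DF=∅
  B1: DF={B7}
  B2: DF={B4}
  B3: DF=∅
  B4: DF={B7}
  B5: DF=∅
  B6: DF=∅
  B7: DF={B7}
  B8: DF={B7}

φ for x: defs {B1,B3,B4,B5}
  DF⁺ = {B7}

Answer: ["B7"]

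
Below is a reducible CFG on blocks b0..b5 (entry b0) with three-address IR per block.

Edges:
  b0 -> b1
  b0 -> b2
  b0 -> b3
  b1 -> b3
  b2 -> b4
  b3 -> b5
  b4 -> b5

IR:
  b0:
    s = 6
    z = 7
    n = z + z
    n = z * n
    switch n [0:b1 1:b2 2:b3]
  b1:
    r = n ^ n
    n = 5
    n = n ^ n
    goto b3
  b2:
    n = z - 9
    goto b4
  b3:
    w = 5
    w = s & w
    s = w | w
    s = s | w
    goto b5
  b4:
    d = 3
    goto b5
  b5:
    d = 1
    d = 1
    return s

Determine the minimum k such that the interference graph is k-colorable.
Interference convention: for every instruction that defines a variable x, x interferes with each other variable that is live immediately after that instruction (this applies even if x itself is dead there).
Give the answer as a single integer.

def/use:
  b0 def {n,s,z} use ∅
  b1 def {n,r} use {n}
  b2 def {n} use {z}
  b3 def {s,w} use {s}
  b4 def {d} use ∅
  b5 def {d} use {s}

Liveness:
  b0 li=∅ lo={n,s,z}
  b1 li={n,s} lo={s}
  b2 li={s,z} lo={s}
  b3 li={s} lo={s}
  b4 li={s} lo={s}
  b5 li={s} lo=∅

Conflict graph:
  d: {s}
  n: {s,z}
  r: {s}
  s: {d,n,r,w,z}
  w: {s}
  z: {n,s}

Colouring:
  clique {n,s,z} ⇒ need ≥ 3
  assign d→c1 n→c1 r→c1 s→c0 w→c1 z→c2 — no edge inside a register ⇒ χ ≤ 3
  χ = 3

Answer: 3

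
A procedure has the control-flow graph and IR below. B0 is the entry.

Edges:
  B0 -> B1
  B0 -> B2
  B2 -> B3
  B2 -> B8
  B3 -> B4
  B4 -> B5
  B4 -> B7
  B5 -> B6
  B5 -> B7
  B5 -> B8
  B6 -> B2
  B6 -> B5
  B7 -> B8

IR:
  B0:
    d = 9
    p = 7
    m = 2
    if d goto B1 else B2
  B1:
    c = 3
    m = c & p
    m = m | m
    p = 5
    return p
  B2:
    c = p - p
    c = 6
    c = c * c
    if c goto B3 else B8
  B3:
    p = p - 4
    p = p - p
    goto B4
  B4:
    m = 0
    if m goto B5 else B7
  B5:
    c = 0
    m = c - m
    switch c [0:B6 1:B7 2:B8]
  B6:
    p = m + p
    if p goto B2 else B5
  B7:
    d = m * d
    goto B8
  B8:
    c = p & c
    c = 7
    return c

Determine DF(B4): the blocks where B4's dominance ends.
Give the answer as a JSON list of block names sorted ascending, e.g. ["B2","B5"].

idom tree: B1←B0 B2←B0 B3←B2 B4←B3 B5←B4 B6←B5 B7←B4 B8←B2
Dom at joins:
  B2: preds {B0,B6}: {B0} ∩ {B0,B2,B3,B4,B5,B6} = {B0}; idom=B0
  B5: preds {B4,B6}: {B0,B2,B3,B4} ∩ {B0,B2,B3,B4,B5,B6} = {B0,B2,B3,B4}; idom=B4
  B7: preds {B4,B5}: {B0,B2,B3,B4} ∩ {B0,B2,B3,B4,B5} = {B0,B2,B3,B4}; idom=B4
  B8: preds {B2,B5,B7}: {B0,B2} ∩ {B0,B2,B3,B4,B5} ∩ {B0,B2,B3,B4,B7} = {B0,B2}; idom=B2

Frontier:
  join B2 pred B0: · stop@B0
  join B2 pred B6: B6→B5→B4→B3→B2 stop@B0
  join B5 pred B4: · stop@B4
  join B5 pred B6: B6→B5 stop@B4
  join B7 pred B4: · stop@B4
  join B7 pred B5: B5 stop@B4
  join B8 pred B2: · stop@B2
  join B8 pred B5: B5→B4→B3 stop@B2
  join B8 pred B7: B7→B4→B3 stop@B2
  DF(B0)=∅
  DF(B1)=∅
  DF(B2)={B2}
  DF(B3)={B2,B8}
  DF(B4)={B2,B8}
  DF(B5)={B2,B5,B7,B8}
  DF(B6)={B2,B5}
  DF(B7)={B8}
  DF(B8)=∅

DF(B4) = ["B2", "B8"]

Answer: ["B2", "B8"]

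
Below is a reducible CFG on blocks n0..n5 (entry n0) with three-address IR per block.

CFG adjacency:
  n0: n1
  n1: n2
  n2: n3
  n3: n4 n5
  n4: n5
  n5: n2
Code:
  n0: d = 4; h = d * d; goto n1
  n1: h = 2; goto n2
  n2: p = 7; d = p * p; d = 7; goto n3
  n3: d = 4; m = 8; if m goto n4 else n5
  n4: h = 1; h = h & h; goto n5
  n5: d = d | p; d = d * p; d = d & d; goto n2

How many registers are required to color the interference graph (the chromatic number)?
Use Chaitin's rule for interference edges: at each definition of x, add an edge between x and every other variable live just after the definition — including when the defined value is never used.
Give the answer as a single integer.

Answer: 3

Derivation:
Block summaries:
  n0: {d,h} / ∅
  n1: {h} / ∅
  n2: {d,p} / ∅
  n3: {d,m} / ∅
  n4: {h} / ∅
  n5: {d} / {d,p}

Liveness:
  n0 li=∅ lo=∅
  n1 li=∅ lo=∅
  n2 li=∅ lo={p}
  n3 li={p} lo={d,p}
  n4 li={d,p} lo={d,p}
  n5 li={d,p} lo=∅

Interference:
  d — {h,m,p}
  h — {d,p}
  m — {d,p}
  p — {d,h,m}

Chromatic number:
  lower bound: {d,h,p} mutually conflict ⇒ χ ≥ 3
  assign d→R0 h→R2 m→R2 p→R1 — no edge inside a register ⇒ χ ≤ 3
  χ = 3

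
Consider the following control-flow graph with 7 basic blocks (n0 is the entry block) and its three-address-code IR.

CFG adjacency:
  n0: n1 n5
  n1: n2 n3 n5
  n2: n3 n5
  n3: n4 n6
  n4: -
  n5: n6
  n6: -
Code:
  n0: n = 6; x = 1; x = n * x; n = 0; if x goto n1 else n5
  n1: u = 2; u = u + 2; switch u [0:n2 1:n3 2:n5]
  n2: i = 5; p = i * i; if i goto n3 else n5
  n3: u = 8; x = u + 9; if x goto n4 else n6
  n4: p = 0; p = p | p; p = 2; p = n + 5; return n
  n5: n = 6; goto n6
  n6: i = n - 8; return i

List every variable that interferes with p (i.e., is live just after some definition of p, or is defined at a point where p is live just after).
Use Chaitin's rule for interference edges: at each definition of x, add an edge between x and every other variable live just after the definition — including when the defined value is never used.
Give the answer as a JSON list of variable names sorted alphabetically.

Answer: ["i", "n"]

Working:
Per-block:
  n0: def={n,x} ue=∅
  n1: def={u} ue=∅
  n2: def={i,p} ue=∅
  n3: def={u,x} ue=∅
  n4: def={p} ue={n}
  n5: def={n} ue=∅
  n6: def={i} ue={n}

Backward fixpoint:
  live n0: ∅→{n}
  live n1: {n}→{n}
  live n2: {n}→{n}
  live n3: {n}→{n}
  live n4: {n}→∅
  live n5: ∅→{n}
  live n6: {n}→∅

Conflict graph:
  i: {n,p}
  n: {i,p,u,x}
  p: {i,n}
  u: {n}
  x: {n}

N(p) = ["i", "n"]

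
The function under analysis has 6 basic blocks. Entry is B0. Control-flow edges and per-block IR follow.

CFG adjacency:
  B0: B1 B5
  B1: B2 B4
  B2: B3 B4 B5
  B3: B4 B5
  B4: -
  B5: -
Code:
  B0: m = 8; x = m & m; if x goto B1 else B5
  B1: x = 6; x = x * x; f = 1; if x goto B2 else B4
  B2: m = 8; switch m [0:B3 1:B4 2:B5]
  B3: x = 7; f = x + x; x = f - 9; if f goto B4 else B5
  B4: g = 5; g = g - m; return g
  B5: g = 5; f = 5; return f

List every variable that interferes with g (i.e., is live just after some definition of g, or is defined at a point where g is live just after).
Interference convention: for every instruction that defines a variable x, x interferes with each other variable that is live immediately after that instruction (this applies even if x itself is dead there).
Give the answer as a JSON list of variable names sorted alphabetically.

Block summaries:
  B0 def {m,x} use ∅
  B1 def {f,x} use ∅
  B2 def {m} use ∅
  B3 def {f,x} use ∅
  B4 def {g} use {m}
  B5 def {f,g} use ∅

Backward fixpoint:
  B0 li=∅ lo={m}
  B1 li={m} lo={m}
  B2 li=∅ lo={m}
  B3 li={m} lo={m}
  B4 li={m} lo=∅
  B5 li=∅ lo=∅

Interference:
  f: {m,x}
  g: {m}
  m: {f,g,x}
  x: {f,m}

N(g) = ["m"]

Answer: ["m"]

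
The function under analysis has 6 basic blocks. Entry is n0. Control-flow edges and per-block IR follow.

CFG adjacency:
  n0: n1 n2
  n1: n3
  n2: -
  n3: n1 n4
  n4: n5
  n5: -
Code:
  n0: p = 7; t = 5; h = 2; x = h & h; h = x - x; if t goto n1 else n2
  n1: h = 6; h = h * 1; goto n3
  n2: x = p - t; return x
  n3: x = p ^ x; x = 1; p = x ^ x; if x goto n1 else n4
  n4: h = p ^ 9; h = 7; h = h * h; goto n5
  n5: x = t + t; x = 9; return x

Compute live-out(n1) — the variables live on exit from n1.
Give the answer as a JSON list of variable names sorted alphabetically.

Answer: ["p", "t", "x"]

Analysis:
Block summaries:
  n0: {h,p,t,x} / ∅
  n1: {h} / ∅
  n2: {x} / {p,t}
  n3: {p,x} / {p,x}
  n4: {h} / {p}
  n5: {x} / {t}

Live sets:
  n0 li=∅ lo={p,t,x}
  n1 li={p,t,x} lo={p,t,x}
  n2 li={p,t} lo=∅
  n3 li={p,t,x} lo={p,t,x}
  n4 li={p,t} lo={t}
  n5 li={t} lo=∅

live-out(n1) = ["p", "t", "x"]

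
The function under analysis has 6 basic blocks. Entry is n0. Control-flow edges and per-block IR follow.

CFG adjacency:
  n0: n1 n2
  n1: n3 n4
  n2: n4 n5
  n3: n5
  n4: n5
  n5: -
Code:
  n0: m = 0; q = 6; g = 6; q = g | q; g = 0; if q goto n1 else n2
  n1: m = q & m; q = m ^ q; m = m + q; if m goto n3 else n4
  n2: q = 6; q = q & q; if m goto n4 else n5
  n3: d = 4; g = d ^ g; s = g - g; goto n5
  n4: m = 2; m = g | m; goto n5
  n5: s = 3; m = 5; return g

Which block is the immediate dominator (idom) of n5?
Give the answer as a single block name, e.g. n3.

Answer: n0

Working:
idom tree: n1←n0 n2←n0 n3←n1 n4←n0 n5←n0
Dom at joins:
  n4: preds {n1,n2}: {n0,n1} ∩ {n0,n2} = {n0}; idom=n0
  n5: preds {n2,n3,n4}: {n0,n2} ∩ {n0,n1,n3} ∩ {n0,n4} = {n0}; idom=n0

idom(n5) = n0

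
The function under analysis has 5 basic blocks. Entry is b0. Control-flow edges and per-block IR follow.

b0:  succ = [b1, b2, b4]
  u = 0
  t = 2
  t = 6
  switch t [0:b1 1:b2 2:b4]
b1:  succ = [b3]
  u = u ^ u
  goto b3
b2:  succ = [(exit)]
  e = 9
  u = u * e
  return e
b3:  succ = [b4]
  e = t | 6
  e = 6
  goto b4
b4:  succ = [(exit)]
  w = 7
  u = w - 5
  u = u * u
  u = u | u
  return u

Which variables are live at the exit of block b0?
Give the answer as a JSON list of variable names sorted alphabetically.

Answer: ["t", "u"]

Working:
def/use:
  b0: {t,u} / ∅
  b1: {u} / {u}
  b2: {e,u} / {u}
  b3: {e} / {t}
  b4: {u,w} / ∅

Backward fixpoint:
  b0 li=∅ lo={t,u}
  b1 li={t,u} lo={t}
  b2 li={u} lo=∅
  b3 li={t} lo=∅
  b4 li=∅ lo=∅

live-out(b0) = ["t", "u"]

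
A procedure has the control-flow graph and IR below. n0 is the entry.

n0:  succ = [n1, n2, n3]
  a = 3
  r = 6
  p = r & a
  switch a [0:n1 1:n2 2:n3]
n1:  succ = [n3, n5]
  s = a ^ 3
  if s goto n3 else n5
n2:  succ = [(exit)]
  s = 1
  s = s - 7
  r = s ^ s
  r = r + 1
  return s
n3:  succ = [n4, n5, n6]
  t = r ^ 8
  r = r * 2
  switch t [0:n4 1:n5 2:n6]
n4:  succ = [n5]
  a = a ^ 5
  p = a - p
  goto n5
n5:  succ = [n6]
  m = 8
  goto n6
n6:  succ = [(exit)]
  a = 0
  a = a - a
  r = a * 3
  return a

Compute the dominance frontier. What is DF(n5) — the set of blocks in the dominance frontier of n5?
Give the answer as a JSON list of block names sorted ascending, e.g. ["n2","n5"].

idom tree: n1←n0 n2←n0 n3←n0 n4←n3 n5←n0 n6←n0
Dom at joins:
  n3: preds {n0,n1}: {n0} ∩ {n0,n1} = {n0}; idom=n0
  n5: preds {n1,n3,n4}: {n0,n1} ∩ {n0,n3} ∩ {n0,n3,n4} = {n0}; idom=n0
  n6: preds {n3,n5}: {n0,n3} ∩ {n0,n5} = {n0}; idom=n0

DF walk-up:
  n3←n0: walk · to n0
  n3←n1: walk n1 to n0
  n5←n1: walk n1 to n0
  n5←n3: walk n3 to n0
  n5←n4: walk n4→n3 to n0
  n6←n3: walk n3 to n0
  n6←n5: walk n5 to n0
  n0: DF=∅
  n1: DF={n3,n5}
  n2: DF=∅
  n3: DF={n5,n6}
  n4: DF={n5}
  n5: DF={n6}
  n6: DF=∅

DF(n5) = ["n6"]

Answer: ["n6"]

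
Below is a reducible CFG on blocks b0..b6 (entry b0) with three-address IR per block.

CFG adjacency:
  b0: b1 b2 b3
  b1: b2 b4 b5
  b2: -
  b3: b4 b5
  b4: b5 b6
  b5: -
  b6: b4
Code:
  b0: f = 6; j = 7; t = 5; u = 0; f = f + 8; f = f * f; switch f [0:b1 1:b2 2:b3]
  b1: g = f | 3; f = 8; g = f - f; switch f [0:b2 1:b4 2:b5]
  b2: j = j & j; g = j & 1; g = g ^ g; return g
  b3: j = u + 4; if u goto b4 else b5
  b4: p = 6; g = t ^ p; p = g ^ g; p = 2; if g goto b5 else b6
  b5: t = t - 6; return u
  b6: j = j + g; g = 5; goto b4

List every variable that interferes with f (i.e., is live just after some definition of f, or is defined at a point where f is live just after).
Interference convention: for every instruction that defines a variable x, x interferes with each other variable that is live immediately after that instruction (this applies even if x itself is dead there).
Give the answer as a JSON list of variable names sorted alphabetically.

def/use:
  b0 def {f,j,t,u} use ∅
  b1 def {f,g} use {f}
  b2 def {g,j} use {j}
  b3 def {j} use {u}
  b4 def {g,p} use {t}
  b5 def {t} use {t,u}
  b6 def {g,j} use {g,j}

Liveness:
  b0 li=∅ lo={f,j,t,u}
  b1 li={f,j,t,u} lo={j,t,u}
  b2 li={j} lo=∅
  b3 li={t,u} lo={j,t,u}
  b4 li={j,t,u} lo={g,j,t,u}
  b5 li={t,u} lo=∅
  b6 li={g,j,t,u} lo={j,t,u}

Conflict graph:
  f: {g,j,t,u}
  g: {f,j,p,t,u}
  j: {f,g,p,t,u}
  p: {g,j,t,u}
  t: {f,g,j,p,u}
  u: {f,g,j,p,t}

N(f) = ["g", "j", "t", "u"]

Answer: ["g", "j", "t", "u"]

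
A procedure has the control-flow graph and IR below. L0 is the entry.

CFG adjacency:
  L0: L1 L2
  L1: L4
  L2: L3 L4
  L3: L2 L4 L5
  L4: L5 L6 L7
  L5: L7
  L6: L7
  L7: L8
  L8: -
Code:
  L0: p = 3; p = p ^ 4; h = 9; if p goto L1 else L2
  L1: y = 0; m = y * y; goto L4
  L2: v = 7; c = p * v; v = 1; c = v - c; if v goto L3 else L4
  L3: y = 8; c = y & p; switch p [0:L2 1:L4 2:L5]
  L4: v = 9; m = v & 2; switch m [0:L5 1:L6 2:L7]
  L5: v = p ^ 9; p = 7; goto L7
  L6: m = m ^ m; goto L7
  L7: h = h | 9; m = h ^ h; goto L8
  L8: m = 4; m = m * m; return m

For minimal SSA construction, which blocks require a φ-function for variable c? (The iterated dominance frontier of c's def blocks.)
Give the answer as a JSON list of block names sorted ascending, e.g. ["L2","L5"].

idom tree: L1←L0 L2←L0 L3←L2 L4←L0 L5←L0 L6←L4 L7←L0 L8←L7
Dom at joins:
  L2: preds {L0,L3}: {L0} ∩ {L0,L2,L3} = {L0}; idom=L0
  L4: preds {L1,L2,L3}: {L0,L1} ∩ {L0,L2} ∩ {L0,L2,L3} = {L0}; idom=L0
  L5: preds {L3,L4}: {L0,L2,L3} ∩ {L0,L4} = {L0}; idom=L0
  L7: preds {L4,L5,L6}: {L0,L4} ∩ {L0,L5} ∩ {L0,L4,L6} = {L0}; idom=L0

DF walk-up:
  join L2 pred L0: · stop@L0
  join L2 pred L3: L3→L2 stop@L0
  join L4 pred L1: L1 stop@L0
  join L4 pred L2: L2 stop@L0
  join L4 pred L3: L3→L2 stop@L0
  join L5 pred L3: L3→L2 stop@L0
  join L5 pred L4: L4 stop@L0
  join L7 pred L4: L4 stop@L0
  join L7 pred L5: L5 stop@L0
  join L7 pred L6: L6→L4 stop@L0
  DF(L0)=∅
  DF(L1)={L4}
  DF(L2)={L2,L4,L5}
  DF(L3)={L2,L4,L5}
  DF(L4)={L5,L7}
  DF(L5)={L7}
  DF(L6)={L7}
  DF(L7)=∅
  DF(L8)=∅

φ for c: defs {L2,L3}
  DF⁺ = {L2,L4,L5,L7}

Answer: ["L2", "L4", "L5", "L7"]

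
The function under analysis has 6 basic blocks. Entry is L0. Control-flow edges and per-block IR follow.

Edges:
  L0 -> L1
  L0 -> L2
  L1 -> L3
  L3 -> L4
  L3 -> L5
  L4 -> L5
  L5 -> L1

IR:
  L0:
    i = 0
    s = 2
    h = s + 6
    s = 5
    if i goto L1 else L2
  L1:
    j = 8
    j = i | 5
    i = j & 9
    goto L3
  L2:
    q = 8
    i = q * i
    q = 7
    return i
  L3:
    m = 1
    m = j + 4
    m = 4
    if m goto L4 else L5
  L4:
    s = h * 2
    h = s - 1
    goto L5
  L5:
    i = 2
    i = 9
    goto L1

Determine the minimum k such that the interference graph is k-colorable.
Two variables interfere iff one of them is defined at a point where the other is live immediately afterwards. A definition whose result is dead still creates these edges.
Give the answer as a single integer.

Answer: 3

Working:
def/use:
  L0: {h,i,s} / ∅
  L1: {i,j} / {i}
  L2: {i,q} / {i}
  L3: {m} / {j}
  L4: {h,s} / {h}
  L5: {i} / ∅

Liveness:
  live L0: ∅→{h,i}
  live L1: {h,i}→{h,j}
  live L2: {i}→∅
  live L3: {h,j}→{h}
  live L4: {h}→{h}
  live L5: {h}→{h,i}

Conflict graph:
  h — {i,j,m,s}
  i — {h,j,q,s}
  j — {h,i,m}
  m — {h,j}
  q — {i}
  s — {h,i}

Chromatic number:
  lower bound: {h,i,j} mutually conflict ⇒ χ ≥ 3
  3-colouring: c0={h,q}  c1={i,m}  c2={j,s}
  χ = 3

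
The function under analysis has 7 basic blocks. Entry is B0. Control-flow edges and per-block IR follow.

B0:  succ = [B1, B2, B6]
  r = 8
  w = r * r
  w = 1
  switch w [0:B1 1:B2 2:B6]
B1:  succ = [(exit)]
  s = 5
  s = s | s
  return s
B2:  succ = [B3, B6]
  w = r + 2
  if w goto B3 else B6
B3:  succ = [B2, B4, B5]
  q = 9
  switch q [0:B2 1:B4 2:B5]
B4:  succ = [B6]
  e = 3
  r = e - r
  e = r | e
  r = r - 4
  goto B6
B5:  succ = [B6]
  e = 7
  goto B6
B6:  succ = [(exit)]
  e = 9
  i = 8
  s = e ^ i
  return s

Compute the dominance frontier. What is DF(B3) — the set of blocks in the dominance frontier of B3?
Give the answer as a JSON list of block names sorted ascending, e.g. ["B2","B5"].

idom tree: B1←B0 B2←B0 B3←B2 B4←B3 B5←B3 B6←B0
Join-block Dom:
  B2: preds {B0,B3}: {B0} ∩ {B0,B2,B3} = {B0}; idom=B0
  B6: preds {B0,B2,B4,B5}: {B0} ∩ {B0,B2} ∩ {B0,B2,B3,B4} ∩ {B0,B2,B3,B5} = {B0}; idom=B0

DF derivation:
  B2←B0: walk · to B0
  B2←B3: walk B3→B2 to B0
  B6←B0: walk · to B0
  B6←B2: walk B2 to B0
  B6←B4: walk B4→B3→B2 to B0
  B6←B5: walk B5→B3→B2 to B0
  B0 → ∅
  B1 → ∅
  B2 → {B2,B6}
  B3 → {B2,B6}
  B4 → {B6}
  B5 → {B6}
  B6 → ∅

DF(B3) = ["B2", "B6"]

Answer: ["B2", "B6"]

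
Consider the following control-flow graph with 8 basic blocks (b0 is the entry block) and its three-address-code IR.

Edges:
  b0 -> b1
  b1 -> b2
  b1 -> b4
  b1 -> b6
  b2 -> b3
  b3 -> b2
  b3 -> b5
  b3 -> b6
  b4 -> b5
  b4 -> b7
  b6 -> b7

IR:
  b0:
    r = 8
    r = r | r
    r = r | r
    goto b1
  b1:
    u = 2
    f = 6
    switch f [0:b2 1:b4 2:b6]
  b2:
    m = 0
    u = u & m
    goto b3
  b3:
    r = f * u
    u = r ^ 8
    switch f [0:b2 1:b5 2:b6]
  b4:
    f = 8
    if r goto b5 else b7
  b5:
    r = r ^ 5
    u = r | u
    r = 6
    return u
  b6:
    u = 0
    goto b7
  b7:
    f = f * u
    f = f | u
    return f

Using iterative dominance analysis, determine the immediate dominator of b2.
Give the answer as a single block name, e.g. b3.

Answer: b1

Analysis:
idom tree: b1←b0 b2←b1 b3←b2 b4←b1 b5←b1 b6←b1 b7←b1
Dom∩ at merges:
  b2: preds {b1,b3}: {b0,b1} ∩ {b0,b1,b2,b3} = {b0,b1}; idom=b1
  b5: preds {b3,b4}: {b0,b1,b2,b3} ∩ {b0,b1,b4} = {b0,b1}; idom=b1
  b6: preds {b1,b3}: {b0,b1} ∩ {b0,b1,b2,b3} = {b0,b1}; idom=b1
  b7: preds {b4,b6}: {b0,b1,b4} ∩ {b0,b1,b6} = {b0,b1}; idom=b1

idom(b2) = b1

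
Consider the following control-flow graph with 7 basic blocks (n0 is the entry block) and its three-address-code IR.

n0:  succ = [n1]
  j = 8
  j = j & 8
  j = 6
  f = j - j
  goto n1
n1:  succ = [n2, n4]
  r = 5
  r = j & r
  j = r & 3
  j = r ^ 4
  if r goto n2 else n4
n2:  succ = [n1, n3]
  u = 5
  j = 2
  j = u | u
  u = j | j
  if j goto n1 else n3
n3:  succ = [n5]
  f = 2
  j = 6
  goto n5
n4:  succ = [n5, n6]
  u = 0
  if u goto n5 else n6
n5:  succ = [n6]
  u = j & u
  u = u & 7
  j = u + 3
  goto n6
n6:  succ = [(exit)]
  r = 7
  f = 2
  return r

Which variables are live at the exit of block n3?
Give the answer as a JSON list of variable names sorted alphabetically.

Answer: ["j", "u"]

Working:
Block summaries:
  n0 def {f,j} use ∅
  n1 def {j,r} use {j}
  n2 def {j,u} use ∅
  n3 def {f,j} use ∅
  n4 def {u} use ∅
  n5 def {j,u} use {j,u}
  n6 def {f,r} use ∅

Liveness:
  live n0: ∅→{j}
  live n1: {j}→{j}
  live n2: ∅→{j,u}
  live n3: {u}→{j,u}
  live n4: {j}→{j,u}
  live n5: {j,u}→∅
  live n6: ∅→∅

live-out(n3) = ["j", "u"]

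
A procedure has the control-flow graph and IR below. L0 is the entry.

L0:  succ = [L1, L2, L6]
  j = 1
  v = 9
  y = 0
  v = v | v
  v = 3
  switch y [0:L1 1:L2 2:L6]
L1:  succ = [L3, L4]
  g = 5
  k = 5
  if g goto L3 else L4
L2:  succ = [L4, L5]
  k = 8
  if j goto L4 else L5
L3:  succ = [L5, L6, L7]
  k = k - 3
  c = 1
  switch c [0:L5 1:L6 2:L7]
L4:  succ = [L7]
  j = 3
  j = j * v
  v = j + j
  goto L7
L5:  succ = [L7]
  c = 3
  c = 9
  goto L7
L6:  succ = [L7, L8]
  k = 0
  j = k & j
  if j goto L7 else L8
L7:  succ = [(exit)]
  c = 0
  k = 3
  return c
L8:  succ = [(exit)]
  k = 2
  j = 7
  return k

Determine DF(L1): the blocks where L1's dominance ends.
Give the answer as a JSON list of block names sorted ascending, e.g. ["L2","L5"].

Answer: ["L4", "L5", "L6", "L7"]

Derivation:
idom tree: L1←L0 L2←L0 L3←L1 L4←L0 L5←L0 L6←L0 L7←L0 L8←L6
Dom∩ at merges:
  L4: preds {L1,L2}: {L0,L1} ∩ {L0,L2} = {L0}; idom=L0
  L5: preds {L2,L3}: {L0,L2} ∩ {L0,L1,L3} = {L0}; idom=L0
  L6: preds {L0,L3}: {L0} ∩ {L0,L1,L3} = {L0}; idom=L0
  L7: preds {L3,L4,L5,L6}: {L0,L1,L3} ∩ {L0,L4} ∩ {L0,L5} ∩ {L0,L6} = {L0}; idom=L0

Frontier:
  L4←L1: walk L1 to L0
  L4←L2: walk L2 to L0
  L5←L2: walk L2 to L0
  L5←L3: walk L3→L1 to L0
  L6←L0: walk · to L0
  L6←L3: walk L3→L1 to L0
  L7←L3: walk L3→L1 to L0
  L7←L4: walk L4 to L0
  L7←L5: walk L5 to L0
  L7←L6: walk L6 to L0
  L0 → ∅
  L1 → {L4,L5,L6,L7}
  L2 → {L4,L5}
  L3 → {L5,L6,L7}
  L4 → {L7}
  L5 → {L7}
  L6 → {L7}
  L7 → ∅
  L8 → ∅

DF(L1) = ["L4", "L5", "L6", "L7"]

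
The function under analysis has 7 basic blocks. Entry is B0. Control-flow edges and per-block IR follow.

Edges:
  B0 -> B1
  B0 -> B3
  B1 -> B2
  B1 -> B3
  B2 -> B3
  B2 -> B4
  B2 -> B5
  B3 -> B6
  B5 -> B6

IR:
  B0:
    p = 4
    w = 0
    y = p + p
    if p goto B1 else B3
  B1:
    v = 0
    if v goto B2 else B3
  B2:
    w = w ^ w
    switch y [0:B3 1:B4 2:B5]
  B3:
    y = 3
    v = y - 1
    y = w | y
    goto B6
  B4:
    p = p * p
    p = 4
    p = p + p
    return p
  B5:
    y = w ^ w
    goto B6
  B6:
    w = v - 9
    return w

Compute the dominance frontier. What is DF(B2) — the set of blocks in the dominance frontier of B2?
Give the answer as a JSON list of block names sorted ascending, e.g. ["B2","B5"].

idom tree: B1←B0 B2←B1 B3←B0 B4←B2 B5←B2 B6←B0
Dom∩ at merges:
  B3: preds {B0,B1,B2}: {B0} ∩ {B0,B1} ∩ {B0,B1,B2} = {B0}; idom=B0
  B6: preds {B3,B5}: {B0,B3} ∩ {B0,B1,B2,B5} = {B0}; idom=B0

Frontier:
  B3←B0: walk · to B0
  B3←B1: walk B1 to B0
  B3←B2: walk B2→B1 to B0
  B6←B3: walk B3 to B0
  B6←B5: walk B5→B2→B1 to B0
  DF(B0)=∅
  DF(B1)={B3,B6}
  DF(B2)={B3,B6}
  DF(B3)={B6}
  DF(B4)=∅
  DF(B5)={B6}
  DF(B6)=∅

DF(B2) = ["B3", "B6"]

Answer: ["B3", "B6"]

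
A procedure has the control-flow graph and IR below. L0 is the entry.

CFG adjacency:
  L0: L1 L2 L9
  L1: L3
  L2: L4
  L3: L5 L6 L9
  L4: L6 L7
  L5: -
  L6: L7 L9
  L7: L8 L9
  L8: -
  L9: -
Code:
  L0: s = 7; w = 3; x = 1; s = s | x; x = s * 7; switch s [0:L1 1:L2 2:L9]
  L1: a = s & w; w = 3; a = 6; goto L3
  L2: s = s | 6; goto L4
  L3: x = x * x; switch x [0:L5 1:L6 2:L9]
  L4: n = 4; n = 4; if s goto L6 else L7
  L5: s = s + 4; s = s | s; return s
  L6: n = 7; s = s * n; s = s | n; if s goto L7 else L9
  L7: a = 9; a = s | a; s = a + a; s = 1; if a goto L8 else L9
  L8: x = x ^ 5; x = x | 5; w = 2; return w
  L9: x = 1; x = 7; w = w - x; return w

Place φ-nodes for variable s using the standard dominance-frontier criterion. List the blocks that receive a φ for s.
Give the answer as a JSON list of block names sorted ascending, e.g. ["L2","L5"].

idom tree: L1←L0 L2←L0 L3←L1 L4←L2 L5←L3 L6←L0 L7←L0 L8←L7 L9←L0
Join-block Dom:
  L6: preds {L3,L4}: {L0,L1,L3} ∩ {L0,L2,L4} = {L0}; idom=L0
  L7: preds {L4,L6}: {L0,L2,L4} ∩ {L0,L6} = {L0}; idom=L0
  L9: preds {L0,L3,L6,L7}: {L0} ∩ {L0,L1,L3} ∩ {L0,L6} ∩ {L0,L7} = {L0}; idom=L0

DF derivation:
  join L6 pred L3: L3→L1 stop@L0
  join L6 pred L4: L4→L2 stop@L0
  join L7 pred L4: L4→L2 stop@L0
  join L7 pred L6: L6 stop@L0
  join L9 pred L0: · stop@L0
  join L9 pred L3: L3→L1 stop@L0
  join L9 pred L6: L6 stop@L0
  join L9 pred L7: L7 stop@L0
  DF(L0)=∅
  DF(L1)={L6,L9}
  DF(L2)={L6,L7}
  DF(L3)={L6,L9}
  DF(L4)={L6,L7}
  DF(L5)=∅
  DF(L6)={L7,L9}
  DF(L7)={L9}
  DF(L8)=∅
  DF(L9)=∅

φ for s: defs {L0,L2,L5,L6,L7}
  DF⁺ = {L6,L7,L9}

Answer: ["L6", "L7", "L9"]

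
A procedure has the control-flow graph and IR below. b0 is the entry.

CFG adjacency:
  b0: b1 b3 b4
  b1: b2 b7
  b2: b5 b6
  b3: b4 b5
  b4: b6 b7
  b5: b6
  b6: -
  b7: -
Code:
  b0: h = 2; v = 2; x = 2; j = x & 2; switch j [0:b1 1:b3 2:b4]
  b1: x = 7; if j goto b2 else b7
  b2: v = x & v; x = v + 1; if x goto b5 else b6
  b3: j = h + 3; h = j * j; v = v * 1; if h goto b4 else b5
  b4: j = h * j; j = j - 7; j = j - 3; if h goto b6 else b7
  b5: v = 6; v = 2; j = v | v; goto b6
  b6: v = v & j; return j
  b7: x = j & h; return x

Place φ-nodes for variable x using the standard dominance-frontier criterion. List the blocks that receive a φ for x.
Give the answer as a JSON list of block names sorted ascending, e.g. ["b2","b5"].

Answer: ["b5", "b6", "b7"]

Analysis:
idom tree: b1←b0 b2←b1 b3←b0 b4←b0 b5←b0 b6←b0 b7←b0
Dom at joins:
  b4: preds {b0,b3}: {b0} ∩ {b0,b3} = {b0}; idom=b0
  b5: preds {b2,b3}: {b0,b1,b2} ∩ {b0,b3} = {b0}; idom=b0
  b6: preds {b2,b4,b5}: {b0,b1,b2} ∩ {b0,b4} ∩ {b0,b5} = {b0}; idom=b0
  b7: preds {b1,b4}: {b0,b1} ∩ {b0,b4} = {b0}; idom=b0

DF derivation:
  join b4 pred b0: · stop@b0
  join b4 pred b3: b3 stop@b0
  join b5 pred b2: b2→b1 stop@b0
  join b5 pred b3: b3 stop@b0
  join b6 pred b2: b2→b1 stop@b0
  join b6 pred b4: b4 stop@b0
  join b6 pred b5: b5 stop@b0
  join b7 pred b1: b1 stop@b0
  join b7 pred b4: b4 stop@b0
  b0 → ∅
  b1 → {b5,b6,b7}
  b2 → {b5,b6}
  b3 → {b4,b5}
  b4 → {b6,b7}
  b5 → {b6}
  b6 → ∅
  b7 → ∅

φ for x: defs {b0,b1,b2,b7}
  DF⁺ = {b5,b6,b7}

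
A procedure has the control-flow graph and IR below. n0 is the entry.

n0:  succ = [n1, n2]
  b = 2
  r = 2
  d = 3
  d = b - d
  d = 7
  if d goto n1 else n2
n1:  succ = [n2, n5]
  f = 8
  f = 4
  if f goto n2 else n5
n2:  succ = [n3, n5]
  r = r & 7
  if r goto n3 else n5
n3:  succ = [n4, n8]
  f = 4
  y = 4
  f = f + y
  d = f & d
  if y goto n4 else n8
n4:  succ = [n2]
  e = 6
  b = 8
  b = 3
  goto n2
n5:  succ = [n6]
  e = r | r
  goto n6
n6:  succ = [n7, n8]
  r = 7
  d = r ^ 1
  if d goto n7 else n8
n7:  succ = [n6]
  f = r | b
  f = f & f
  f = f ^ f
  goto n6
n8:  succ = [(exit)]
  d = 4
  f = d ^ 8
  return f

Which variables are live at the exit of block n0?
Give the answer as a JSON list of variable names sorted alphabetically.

Per-block:
  n0: {b,d,r} / ∅
  n1: {f} / ∅
  n2: {r} / {r}
  n3: {d,f,y} / {d}
  n4: {b,e} / ∅
  n5: {e} / {r}
  n6: {d,r} / ∅
  n7: {f} / {b,r}
  n8: {d,f} / ∅

Live sets:
  n0: in=∅ out={b,d,r}
  n1: in={b,d,r} out={b,d,r}
  n2: in={b,d,r} out={b,d,r}
  n3: in={d,r} out={d,r}
  n4: in={d,r} out={b,d,r}
  n5: in={b,r} out={b}
  n6: in={b} out={b,r}
  n7: in={b,r} out={b}
  n8: in=∅ out=∅

live-out(n0) = ["b", "d", "r"]

Answer: ["b", "d", "r"]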